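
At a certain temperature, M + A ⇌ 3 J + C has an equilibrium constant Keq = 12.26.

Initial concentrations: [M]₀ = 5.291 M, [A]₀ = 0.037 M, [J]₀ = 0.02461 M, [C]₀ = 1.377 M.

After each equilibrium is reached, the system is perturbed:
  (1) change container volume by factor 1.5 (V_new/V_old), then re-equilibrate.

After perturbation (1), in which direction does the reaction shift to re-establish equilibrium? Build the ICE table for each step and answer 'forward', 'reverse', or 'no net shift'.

Direction: forward

Q₀ = 1.0484e-04 vs Keq = 12.26 ⇒ Q<K, forward
Step 1:
                   M          A          J          C
  Initial      5.291      0.037    0.02461      1.377
  Change    -0.03695   -0.03695     0.1108    0.03695
  Equil        5.254 5.4544e-05     0.1354      1.414
  solve Keq expr → x = 0.03695; check Q = 12.26
Then change container volume by factor 1.5 (V_new/V_old).
Step 2:
                   M          A          J          C
  Initial      3.503 3.6363e-05     0.0903     0.9426
  Change  -2.0169e-05 -2.0169e-05 6.0506e-05 2.0169e-05
  Equil        3.503 1.6194e-05    0.09036     0.9427
  solve Keq expr → x = 2.0169e-05; check Q = 12.26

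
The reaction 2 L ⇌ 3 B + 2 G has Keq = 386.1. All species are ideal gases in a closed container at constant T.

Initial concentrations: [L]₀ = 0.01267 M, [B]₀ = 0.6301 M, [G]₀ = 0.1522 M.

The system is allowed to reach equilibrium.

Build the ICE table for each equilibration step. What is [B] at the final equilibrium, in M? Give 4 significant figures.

[B]_eq = 0.6428 M

Q₀ = 36.1 vs Keq = 386.1 ⇒ Q<K, forward
Step 1:
                   L          B          G
  init       0.01267     0.6301     0.1522
  Δ        -0.008456    0.01268   0.008456
  eq        0.004214     0.6428     0.1607
  solve Keq expr → x = 0.004228; check Q = 386.1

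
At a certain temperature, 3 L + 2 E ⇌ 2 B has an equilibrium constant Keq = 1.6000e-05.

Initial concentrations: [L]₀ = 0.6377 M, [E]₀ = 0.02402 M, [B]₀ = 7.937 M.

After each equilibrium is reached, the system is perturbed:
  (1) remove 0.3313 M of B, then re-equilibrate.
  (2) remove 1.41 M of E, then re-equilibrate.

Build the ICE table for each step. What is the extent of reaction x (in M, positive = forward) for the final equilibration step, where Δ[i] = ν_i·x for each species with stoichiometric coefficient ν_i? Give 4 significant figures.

Q₀ = 4.2103e+05 vs Keq = 1.6000e-05 ⇒ Q>K, reverse
Step 1:
                  L         E         B
  I          0.6377   0.02402     7.937
  C           10.38     6.921    -6.921
  E           11.02     6.945     1.016
  solve Keq expr → x = -3.46; check Q = 1.6000e-05
Then remove 0.3313 M of B.
Step 2:
                  L         E         B
  I           11.02     6.945    0.6848
  C         -0.3695   -0.2464    0.2464
  E           10.65     6.699    0.9312
  solve Keq expr → x = 0.1232; check Q = 1.6000e-05
Then remove 1.41 M of E.
Step 3:
                  L         E         B
  I           10.65     5.289    0.9312
  C          0.2262    0.1508   -0.1508
  E           10.88     5.439    0.7804
  solve Keq expr → x = -0.07541; check Q = 1.6000e-05

x = -0.07541 M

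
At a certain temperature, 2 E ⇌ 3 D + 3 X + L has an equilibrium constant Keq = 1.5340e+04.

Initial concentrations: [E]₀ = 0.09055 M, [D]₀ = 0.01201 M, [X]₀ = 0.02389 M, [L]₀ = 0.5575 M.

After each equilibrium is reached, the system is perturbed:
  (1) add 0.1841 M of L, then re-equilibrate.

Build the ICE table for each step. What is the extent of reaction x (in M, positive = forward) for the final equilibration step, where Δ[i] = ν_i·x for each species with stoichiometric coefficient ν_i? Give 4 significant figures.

x = -1.6187e-06 M

Q₀ = 1.6060e-09 vs Keq = 1.5340e+04 ⇒ Q<K, forward
Step 1:
                  E         D         X         L
  Initial   0.09055   0.01201   0.02389    0.5575
  Change   -0.09053    0.1358    0.1358   0.04526
  Equil   2.2728e-05    0.1478    0.1597    0.6028
  solve Keq expr → x = 0.04526; check Q = 1.5340e+04
Then add 0.1841 M of L.
Step 2:
                  E         D         X         L
  Initial 2.2728e-05    0.1478    0.1597    0.7869
  Change  3.2374e-06 -4.8561e-06 -4.8561e-06 -1.6187e-06
  Equil   2.5965e-05    0.1478    0.1597    0.7869
  solve Keq expr → x = -1.6187e-06; check Q = 1.5340e+04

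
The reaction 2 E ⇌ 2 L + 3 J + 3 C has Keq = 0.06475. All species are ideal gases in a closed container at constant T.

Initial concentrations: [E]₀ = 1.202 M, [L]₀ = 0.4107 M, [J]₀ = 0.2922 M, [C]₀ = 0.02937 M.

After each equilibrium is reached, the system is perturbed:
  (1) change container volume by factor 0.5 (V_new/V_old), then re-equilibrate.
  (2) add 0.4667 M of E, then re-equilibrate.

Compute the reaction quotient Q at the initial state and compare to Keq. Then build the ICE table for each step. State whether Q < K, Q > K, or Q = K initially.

Q₀ = 7.3789e-08 vs Keq = 0.06475 ⇒ Q<K, forward
Step 1:
                  E         L         J         C
  Initial     1.202    0.4107    0.2922   0.02937
  Change    -0.3428    0.3428    0.5142    0.5142
  Equil      0.8592    0.7535    0.8064    0.5435
  solve Keq expr → x = 0.1714; check Q = 0.06475
Then change container volume by factor 0.5 (V_new/V_old).
Step 2:
                  E         L         J         C
  Initial     1.718     1.507     1.613     1.087
  Change     0.3566   -0.3566    -0.535    -0.535
  Equil       2.075      1.15     1.078    0.5521
  solve Keq expr → x = -0.1783; check Q = 0.06475
Then add 0.4667 M of E.
Step 3:
                  E         L         J         C
  Initial     2.542      1.15     1.078    0.5521
  Change   -0.02806   0.02806   0.04209   0.04209
  Equil       2.514     1.178      1.12    0.5942
  solve Keq expr → x = 0.01403; check Q = 0.06475

Q₀ = 7.3789e-08; Q < K (proceeds forward)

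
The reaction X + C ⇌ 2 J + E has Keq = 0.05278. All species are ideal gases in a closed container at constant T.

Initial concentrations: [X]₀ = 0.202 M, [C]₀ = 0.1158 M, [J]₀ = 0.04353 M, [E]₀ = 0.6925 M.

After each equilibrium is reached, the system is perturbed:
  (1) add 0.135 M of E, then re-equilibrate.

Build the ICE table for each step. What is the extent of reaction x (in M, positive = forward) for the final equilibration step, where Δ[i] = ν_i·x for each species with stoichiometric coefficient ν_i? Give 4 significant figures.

Q₀ = 0.0561 vs Keq = 0.05278 ⇒ Q>K, reverse
Step 1:
                   X          C          J          E
  Initial      0.202     0.1158    0.04353     0.6925
  Change  5.6375e-04 5.6375e-04  -0.001128 -5.6375e-04
  Equil       0.2026     0.1164     0.0424     0.6919
  solve Keq expr → x = -5.6375e-04; check Q = 0.05278
Then add 0.135 M of E.
Step 2:
                   X          C          J          E
  Initial     0.2026     0.1164     0.0424     0.8269
  Change    0.001581   0.001581  -0.003163  -0.001581
  Equil       0.2041     0.1179    0.03924     0.8254
  solve Keq expr → x = -0.001581; check Q = 0.05278

x = -0.001581 M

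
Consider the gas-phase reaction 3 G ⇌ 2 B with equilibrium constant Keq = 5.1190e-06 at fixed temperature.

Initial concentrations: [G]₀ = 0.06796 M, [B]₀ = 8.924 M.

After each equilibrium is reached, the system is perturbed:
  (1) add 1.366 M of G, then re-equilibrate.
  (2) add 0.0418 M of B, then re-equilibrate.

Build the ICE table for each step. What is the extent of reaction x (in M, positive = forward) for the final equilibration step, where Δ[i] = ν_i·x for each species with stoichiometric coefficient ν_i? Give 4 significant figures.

Q₀ = 2.5372e+05 vs Keq = 5.1190e-06 ⇒ Q>K, reverse
Step 1:
                   G          B
  Initial    0.06796      8.924
  Change       13.22     -8.814
  Equil        13.29     0.1096
  solve Keq expr → x = -4.407; check Q = 5.1190e-06
Then add 1.366 M of G.
Step 2:
                   G          B
  Initial      14.66     0.1096
  Change    -0.02549      0.017
  Equil        14.63     0.1266
  solve Keq expr → x = 0.008498; check Q = 5.1190e-06
Then add 0.0418 M of B.
Step 3:
                   G          B
  Initial      14.63     0.1684
  Change      0.0615     -0.041
  Equil        14.69     0.1274
  solve Keq expr → x = -0.0205; check Q = 5.1190e-06

x = -0.0205 M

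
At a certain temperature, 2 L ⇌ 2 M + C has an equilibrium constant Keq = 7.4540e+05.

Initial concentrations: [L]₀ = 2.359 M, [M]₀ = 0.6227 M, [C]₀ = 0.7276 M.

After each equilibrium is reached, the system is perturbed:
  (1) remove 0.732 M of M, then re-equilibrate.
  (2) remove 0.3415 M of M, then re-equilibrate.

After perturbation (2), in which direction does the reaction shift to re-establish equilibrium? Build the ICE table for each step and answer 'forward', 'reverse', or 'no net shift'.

Q₀ = 0.0507 vs Keq = 7.4540e+05 ⇒ Q<K, forward
Step 1:
                   L          M          C
  I            2.359     0.6227     0.7276
  C           -2.354      2.354      1.177
  E         0.004759      2.977      1.905
  solve Keq expr → x = 1.177; check Q = 7.4540e+05
Then remove 0.732 M of M.
Step 2:
                   L          M          C
  I         0.004759      2.245      1.905
  C        -0.001168   0.001168 5.8385e-04
  E         0.003591      2.246      1.905
  solve Keq expr → x = 5.8385e-04; check Q = 7.4540e+05
Then remove 0.3415 M of M.
Step 3:
                   L          M          C
  I         0.003591      1.905      1.905
  C       -5.4489e-04 5.4489e-04 2.7245e-04
  E         0.003046      1.905      1.906
  solve Keq expr → x = 2.7245e-04; check Q = 7.4540e+05

Direction: forward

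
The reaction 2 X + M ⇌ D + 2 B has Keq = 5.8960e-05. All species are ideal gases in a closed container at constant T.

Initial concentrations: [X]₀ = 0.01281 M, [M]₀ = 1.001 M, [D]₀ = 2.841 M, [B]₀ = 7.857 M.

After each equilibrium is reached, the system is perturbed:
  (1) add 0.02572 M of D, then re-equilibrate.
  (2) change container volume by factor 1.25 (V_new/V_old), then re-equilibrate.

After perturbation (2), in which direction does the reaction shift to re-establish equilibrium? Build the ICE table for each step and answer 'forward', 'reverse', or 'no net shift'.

Direction: no net shift

Q₀ = 1.0677e+06 vs Keq = 5.8960e-05 ⇒ Q>K, reverse
Step 1:
                    X           M           D           B
  Initial     0.01281       1.001       2.841       7.857
  Change        5.679       2.839      -2.839      -5.679
  Equil         5.692        3.84    0.001546       2.178
  solve Keq expr → x = -2.839; check Q = 5.8960e-05
Then add 0.02572 M of D.
Step 2:
                    X           M           D           B
  Initial       5.692        3.84     0.02727       2.178
  Change      0.05121      0.0256     -0.0256    -0.05121
  Equil         5.743       3.866    0.001662       2.127
  solve Keq expr → x = -0.0256; check Q = 5.8960e-05
Then change container volume by factor 1.25 (V_new/V_old).
Step 3:
                    X           M           D           B
  Initial       4.594       3.093     0.00133       1.702
  Change            0           0           0           0
  Equil         4.594       3.093     0.00133       1.702
  solve Keq expr → x = 0; check Q = 5.8960e-05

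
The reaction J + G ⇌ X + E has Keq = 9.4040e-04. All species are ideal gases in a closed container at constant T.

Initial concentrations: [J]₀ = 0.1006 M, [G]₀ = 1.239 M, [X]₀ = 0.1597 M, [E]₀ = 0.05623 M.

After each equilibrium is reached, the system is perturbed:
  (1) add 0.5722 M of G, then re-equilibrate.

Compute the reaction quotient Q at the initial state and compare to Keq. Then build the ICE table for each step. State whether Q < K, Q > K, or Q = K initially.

Q₀ = 0.07204; Q > K (proceeds reverse)

Q₀ = 0.07204 vs Keq = 9.4040e-04 ⇒ Q>K, reverse
Step 1:
                  J         G         X         E
  Initial    0.1006     1.239    0.1597   0.05623
  Change    0.05444   0.05444  -0.05444  -0.05444
  Equil       0.155     1.293    0.1053  0.001792
  solve Keq expr → x = -0.05444; check Q = 9.4040e-04
Then add 0.5722 M of G.
Step 2:
                  J         G         X         E
  Initial     0.155     1.866    0.1053  0.001792
  Change  -7.6040e-04 -7.6040e-04 7.6040e-04 7.6040e-04
  Equil      0.1543     1.865     0.106  0.002552
  solve Keq expr → x = 7.6040e-04; check Q = 9.4040e-04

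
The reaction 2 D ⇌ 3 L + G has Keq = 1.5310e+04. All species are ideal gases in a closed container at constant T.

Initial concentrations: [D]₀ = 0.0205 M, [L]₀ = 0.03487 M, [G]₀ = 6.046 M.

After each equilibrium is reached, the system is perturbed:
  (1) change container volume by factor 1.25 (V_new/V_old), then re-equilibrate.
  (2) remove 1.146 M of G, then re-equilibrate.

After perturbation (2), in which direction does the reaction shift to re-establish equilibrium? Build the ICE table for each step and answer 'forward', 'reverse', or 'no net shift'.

Direction: forward

Q₀ = 0.61 vs Keq = 1.5310e+04 ⇒ Q<K, forward
Step 1:
                   D          L          G
  init        0.0205    0.03487      6.046
  Δ         -0.02017    0.03025    0.01008
  eq      3.3054e-04    0.06512      6.056
  solve Keq expr → x = 0.01008; check Q = 1.5310e+04
Then change container volume by factor 1.25 (V_new/V_old).
Step 2:
                   D          L          G
  init    2.6443e-04     0.0521      4.845
  Δ       -5.2407e-05 7.8610e-05 2.6203e-05
  eq      2.1202e-04    0.05218      4.845
  solve Keq expr → x = 2.6203e-05; check Q = 1.5310e+04
Then remove 1.146 M of G.
Step 3:
                   D          L          G
  init    2.1202e-04    0.05218      3.699
  Δ       -2.6553e-05 3.9829e-05 1.3276e-05
  eq      1.8547e-04    0.05222      3.699
  solve Keq expr → x = 1.3276e-05; check Q = 1.5310e+04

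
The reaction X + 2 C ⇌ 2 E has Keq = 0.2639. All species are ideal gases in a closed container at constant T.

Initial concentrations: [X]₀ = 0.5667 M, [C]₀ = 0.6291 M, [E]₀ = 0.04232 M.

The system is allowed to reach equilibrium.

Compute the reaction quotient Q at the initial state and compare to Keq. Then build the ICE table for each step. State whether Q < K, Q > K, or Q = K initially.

Q₀ = 0.007985 vs Keq = 0.2639 ⇒ Q<K, forward
Step 1:
                   X          C          E
  I           0.5667     0.6291    0.04232
  C         -0.06819    -0.1364     0.1364
  E           0.4985     0.4927     0.1787
  solve Keq expr → x = 0.06819; check Q = 0.2639

Q₀ = 0.007985; Q < K (proceeds forward)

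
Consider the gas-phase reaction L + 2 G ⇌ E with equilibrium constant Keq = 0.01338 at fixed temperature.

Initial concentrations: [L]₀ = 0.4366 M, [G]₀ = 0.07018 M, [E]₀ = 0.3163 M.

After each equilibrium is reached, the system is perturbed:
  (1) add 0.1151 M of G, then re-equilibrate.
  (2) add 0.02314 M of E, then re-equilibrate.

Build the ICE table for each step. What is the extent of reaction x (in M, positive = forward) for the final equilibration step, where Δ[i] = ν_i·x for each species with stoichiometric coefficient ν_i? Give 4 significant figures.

Q₀ = 147.1 vs Keq = 0.01338 ⇒ Q>K, reverse
Step 1:
                  L         G         E
  init       0.4366   0.07018    0.3163
  Δ          0.3115     0.623   -0.3115
  eq         0.7481    0.6932  0.004809
  solve Keq expr → x = -0.3115; check Q = 0.01338
Then add 0.1151 M of G.
Step 2:
                  L         G         E
  init       0.7481    0.8083  0.004809
  Δ       -0.001662 -0.003323  0.001662
  eq         0.7464    0.8049  0.006471
  solve Keq expr → x = 0.001662; check Q = 0.01338
Then add 0.02314 M of E.
Step 3:
                  L         G         E
  init       0.7464    0.8049   0.02961
  Δ         0.02219   0.04439  -0.02219
  eq         0.7686    0.8493  0.007418
  solve Keq expr → x = -0.02219; check Q = 0.01338

x = -0.02219 M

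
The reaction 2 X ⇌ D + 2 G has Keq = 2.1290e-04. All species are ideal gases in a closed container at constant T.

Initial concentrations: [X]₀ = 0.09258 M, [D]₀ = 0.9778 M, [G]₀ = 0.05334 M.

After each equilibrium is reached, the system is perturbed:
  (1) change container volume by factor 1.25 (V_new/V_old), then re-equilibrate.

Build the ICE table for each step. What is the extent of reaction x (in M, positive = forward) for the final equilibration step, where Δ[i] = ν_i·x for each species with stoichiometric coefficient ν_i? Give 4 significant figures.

x = 9.9768e-05 M

Q₀ = 0.3246 vs Keq = 2.1290e-04 ⇒ Q>K, reverse
Step 1:
                   X          D          G
  init       0.09258     0.9778    0.05334
  Δ          0.05119    -0.0256   -0.05119
  eq          0.1438     0.9522    0.00215
  solve Keq expr → x = -0.0256; check Q = 2.1290e-04
Then change container volume by factor 1.25 (V_new/V_old).
Step 2:
                   X          D          G
  init         0.115     0.7618    0.00172
  Δ       -1.9954e-04 9.9768e-05 1.9954e-04
  eq          0.1148     0.7619   0.001919
  solve Keq expr → x = 9.9768e-05; check Q = 2.1290e-04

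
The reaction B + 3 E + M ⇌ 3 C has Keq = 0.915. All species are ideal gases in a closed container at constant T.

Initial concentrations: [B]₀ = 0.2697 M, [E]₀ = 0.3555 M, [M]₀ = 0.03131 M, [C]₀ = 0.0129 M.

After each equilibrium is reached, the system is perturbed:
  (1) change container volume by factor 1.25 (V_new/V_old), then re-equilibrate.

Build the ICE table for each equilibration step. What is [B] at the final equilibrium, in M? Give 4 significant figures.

Q₀ = 0.005658 vs Keq = 0.915 ⇒ Q<K, forward
Step 1:
                   B          E          M          C
  Initial     0.2697     0.3555    0.03131     0.0129
  Change     -0.0129   -0.03871    -0.0129    0.03871
  Equil       0.2568     0.3168    0.01841    0.05161
  solve Keq expr → x = 0.0129; check Q = 0.915
Then change container volume by factor 1.25 (V_new/V_old).
Step 2:
                   B          E          M          C
  Initial     0.2054     0.2534    0.01472    0.04129
  Change    0.001335   0.004004   0.001335  -0.004004
  Equil       0.2068     0.2574    0.01606    0.03729
  solve Keq expr → x = -0.001335; check Q = 0.915

[B]_eq = 0.2068 M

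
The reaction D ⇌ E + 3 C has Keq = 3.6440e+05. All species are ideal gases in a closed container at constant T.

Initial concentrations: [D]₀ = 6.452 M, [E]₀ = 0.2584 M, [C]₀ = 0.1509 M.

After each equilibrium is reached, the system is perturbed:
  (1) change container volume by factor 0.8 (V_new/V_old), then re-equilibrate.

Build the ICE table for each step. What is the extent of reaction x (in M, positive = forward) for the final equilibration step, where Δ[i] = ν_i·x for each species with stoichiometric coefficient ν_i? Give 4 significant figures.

Q₀ = 1.3762e-04 vs Keq = 3.6440e+05 ⇒ Q<K, forward
Step 1:
                   D          E          C
  init         6.452     0.2584     0.1509
  Δ           -6.326      6.326      18.98
  eq          0.1264      6.584      19.13
  solve Keq expr → x = 6.326; check Q = 3.6440e+05
Then change container volume by factor 0.8 (V_new/V_old).
Step 2:
                   D          E          C
  init        0.1581       8.23      23.91
  Δ            0.131     -0.131     -0.393
  eq           0.289      8.099      23.52
  solve Keq expr → x = -0.131; check Q = 3.6440e+05

x = -0.131 M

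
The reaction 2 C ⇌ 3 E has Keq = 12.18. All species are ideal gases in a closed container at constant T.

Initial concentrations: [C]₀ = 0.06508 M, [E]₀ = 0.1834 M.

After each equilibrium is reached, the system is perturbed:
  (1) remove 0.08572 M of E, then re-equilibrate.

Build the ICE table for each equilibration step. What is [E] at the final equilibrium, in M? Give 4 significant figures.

[E]_eq = 0.1662 M

Q₀ = 1.456 vs Keq = 12.18 ⇒ Q<K, forward
Step 1:
                   C          E
  Initial    0.06508     0.1834
  Change     -0.0329    0.04936
  Equil      0.03218     0.2328
  solve Keq expr → x = 0.01645; check Q = 12.18
Then remove 0.08572 M of E.
Step 2:
                   C          E
  Initial    0.03218      0.147
  Change    -0.01276    0.01915
  Equil      0.01941     0.1662
  solve Keq expr → x = 0.006382; check Q = 12.18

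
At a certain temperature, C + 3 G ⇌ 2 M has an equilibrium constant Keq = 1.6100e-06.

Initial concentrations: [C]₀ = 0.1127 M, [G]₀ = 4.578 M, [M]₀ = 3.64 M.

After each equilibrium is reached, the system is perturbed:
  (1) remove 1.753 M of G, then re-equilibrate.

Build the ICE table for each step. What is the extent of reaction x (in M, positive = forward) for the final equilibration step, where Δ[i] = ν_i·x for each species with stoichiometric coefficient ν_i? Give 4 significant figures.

Q₀ = 1.225 vs Keq = 1.6100e-06 ⇒ Q>K, reverse
Step 1:
                    C           G           M
  init         0.1127       4.578        3.64
  Δ             1.792       5.377      -3.585
  eq            1.905       9.955     0.05501
  solve Keq expr → x = -1.792; check Q = 1.6100e-06
Then remove 1.753 M of G.
Step 2:
                    C           G           M
  init          1.905       8.202     0.05501
  Δ          0.006821     0.02046    -0.01364
  eq            1.912       8.223     0.04137
  solve Keq expr → x = -0.006821; check Q = 1.6100e-06

x = -0.006821 M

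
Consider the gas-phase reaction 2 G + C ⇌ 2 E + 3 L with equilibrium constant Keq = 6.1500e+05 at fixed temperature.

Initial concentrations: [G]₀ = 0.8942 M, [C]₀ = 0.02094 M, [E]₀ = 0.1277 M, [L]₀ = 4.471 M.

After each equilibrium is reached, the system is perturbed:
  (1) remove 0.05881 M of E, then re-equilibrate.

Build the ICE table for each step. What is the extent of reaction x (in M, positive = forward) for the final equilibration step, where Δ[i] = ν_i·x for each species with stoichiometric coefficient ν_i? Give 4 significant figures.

x = 3.4384e-06 M

Q₀ = 87.05 vs Keq = 6.1500e+05 ⇒ Q<K, forward
Step 1:
                  G         C         E         L
  init       0.8942   0.02094    0.1277     4.471
  Δ        -0.04187  -0.02093   0.04187    0.0628
  eq         0.8523 5.9977e-06    0.1696     4.534
  solve Keq expr → x = 0.02093; check Q = 6.1500e+05
Then remove 0.05881 M of E.
Step 2:
                  G         C         E         L
  init       0.8523 5.9977e-06    0.1108     4.534
  Δ       -6.8769e-06 -3.4384e-06 6.8769e-06 1.0315e-05
  eq         0.8523 2.5592e-06    0.1108     4.534
  solve Keq expr → x = 3.4384e-06; check Q = 6.1500e+05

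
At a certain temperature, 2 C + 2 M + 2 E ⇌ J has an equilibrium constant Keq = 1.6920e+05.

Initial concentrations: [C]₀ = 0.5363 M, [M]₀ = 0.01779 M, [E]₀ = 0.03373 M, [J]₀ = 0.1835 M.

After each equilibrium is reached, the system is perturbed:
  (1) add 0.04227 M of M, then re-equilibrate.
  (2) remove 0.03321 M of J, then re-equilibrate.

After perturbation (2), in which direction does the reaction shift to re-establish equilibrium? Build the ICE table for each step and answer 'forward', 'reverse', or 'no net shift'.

Q₀ = 1.7719e+06 vs Keq = 1.6920e+05 ⇒ Q>K, reverse
Step 1:
                    C           M           E           J
  I            0.5363     0.01779     0.03373      0.1835
  C           0.01779     0.01779     0.01779   -0.008896
  E            0.5541     0.03558     0.05152      0.1746
  solve Keq expr → x = -0.008896; check Q = 1.6920e+05
Then add 0.04227 M of M.
Step 2:
                    C           M           E           J
  I            0.5541     0.07785     0.05152      0.1746
  C          -0.01864    -0.01864    -0.01864     0.00932
  E            0.5355     0.05921     0.03288      0.1839
  solve Keq expr → x = 0.00932; check Q = 1.6920e+05
Then remove 0.03321 M of J.
Step 3:
                    C           M           E           J
  I            0.5355     0.05921     0.03288      0.1507
  C         -0.001914   -0.001914   -0.001914  9.5698e-04
  E            0.5335      0.0573     0.03097      0.1517
  solve Keq expr → x = 9.5698e-04; check Q = 1.6920e+05

Direction: forward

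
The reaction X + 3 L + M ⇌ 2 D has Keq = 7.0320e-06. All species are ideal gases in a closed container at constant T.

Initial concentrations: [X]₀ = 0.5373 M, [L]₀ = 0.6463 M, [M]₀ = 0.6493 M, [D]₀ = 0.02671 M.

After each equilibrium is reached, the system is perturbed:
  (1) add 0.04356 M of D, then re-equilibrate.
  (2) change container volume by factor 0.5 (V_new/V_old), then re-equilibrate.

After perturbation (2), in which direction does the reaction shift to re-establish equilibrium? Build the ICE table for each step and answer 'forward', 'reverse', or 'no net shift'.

Q₀ = 0.007575 vs Keq = 7.0320e-06 ⇒ Q>K, reverse
Step 1:
                    X           L           M           D
  I            0.5373      0.6463      0.6493     0.02671
  C            0.0129      0.0387      0.0129     -0.0258
  E            0.5502       0.685      0.6622  9.0748e-04
  solve Keq expr → x = -0.0129; check Q = 7.0320e-06
Then add 0.04356 M of D.
Step 2:
                    X           L           M           D
  I            0.5502       0.685      0.6622     0.04447
  C            0.0217     0.06509      0.0217    -0.04339
  E            0.5719      0.7501      0.6839    0.001077
  solve Keq expr → x = -0.0217; check Q = 7.0320e-06
Then change container volume by factor 0.5 (V_new/V_old).
Step 3:
                    X           L           M           D
  I             1.144         1.5       1.368    0.002155
  C         -0.001947   -0.005842   -0.001947    0.003895
  E             1.142       1.494       1.366    0.006049
  solve Keq expr → x = 0.001947; check Q = 7.0320e-06

Direction: forward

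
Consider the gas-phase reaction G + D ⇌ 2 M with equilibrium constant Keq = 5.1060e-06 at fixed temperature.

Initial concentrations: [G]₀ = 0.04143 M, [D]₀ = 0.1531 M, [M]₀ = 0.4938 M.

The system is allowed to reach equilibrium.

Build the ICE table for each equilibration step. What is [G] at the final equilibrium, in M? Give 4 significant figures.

Q₀ = 38.44 vs Keq = 5.1060e-06 ⇒ Q>K, reverse
Step 1:
                   G          D          M
  init       0.04143     0.1531     0.4938
  Δ           0.2465     0.2465     -0.493
  eq          0.2879     0.3996 7.6651e-04
  solve Keq expr → x = -0.2465; check Q = 5.1060e-06

[G]_eq = 0.2879 M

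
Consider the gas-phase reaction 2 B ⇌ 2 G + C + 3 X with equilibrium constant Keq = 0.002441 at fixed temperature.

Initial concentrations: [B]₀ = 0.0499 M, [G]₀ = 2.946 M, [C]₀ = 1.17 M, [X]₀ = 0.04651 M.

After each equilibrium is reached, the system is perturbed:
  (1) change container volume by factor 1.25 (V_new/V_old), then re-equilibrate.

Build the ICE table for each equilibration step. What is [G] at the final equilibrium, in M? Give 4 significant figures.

Q₀ = 0.4103 vs Keq = 0.002441 ⇒ Q>K, reverse
Step 1:
                    B           G           C           X
  Initial      0.0499       2.946        1.17     0.04651
  Change      0.02366    -0.02366    -0.01183     -0.0355
  Equil       0.07356       2.922       1.158     0.01101
  solve Keq expr → x = -0.01183; check Q = 0.002441
Then change container volume by factor 1.25 (V_new/V_old).
Step 2:
                    B           G           C           X
  Initial     0.05885       2.338      0.9265     0.00881
  Change    -0.001861    0.001861  9.3048e-04    0.002791
  Equil       0.05699        2.34      0.9275      0.0116
  solve Keq expr → x = 9.3048e-04; check Q = 0.002441

[G]_eq = 2.34 M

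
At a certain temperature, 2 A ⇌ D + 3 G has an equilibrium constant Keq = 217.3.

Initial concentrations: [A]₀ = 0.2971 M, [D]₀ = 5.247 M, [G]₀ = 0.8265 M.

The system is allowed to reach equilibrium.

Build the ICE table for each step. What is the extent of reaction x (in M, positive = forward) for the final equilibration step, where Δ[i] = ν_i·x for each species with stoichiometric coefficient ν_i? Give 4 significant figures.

Q₀ = 33.56 vs Keq = 217.3 ⇒ Q<K, forward
Step 1:
                    A           D           G
  init         0.2971       5.247      0.8265
  Δ           -0.1342     0.06708      0.2012
  eq           0.1629       5.314       1.028
  solve Keq expr → x = 0.06708; check Q = 217.3

x = 0.06708 M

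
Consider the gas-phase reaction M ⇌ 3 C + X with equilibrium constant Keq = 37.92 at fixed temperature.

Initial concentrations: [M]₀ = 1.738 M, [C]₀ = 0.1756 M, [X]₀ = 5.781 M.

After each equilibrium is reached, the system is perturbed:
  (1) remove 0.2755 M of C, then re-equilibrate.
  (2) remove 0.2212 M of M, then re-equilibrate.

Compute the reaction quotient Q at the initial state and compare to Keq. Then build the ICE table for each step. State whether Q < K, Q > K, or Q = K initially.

Q₀ = 0.01801; Q < K (proceeds forward)

Q₀ = 0.01801 vs Keq = 37.92 ⇒ Q<K, forward
Step 1:
                    M           C           X
  init          1.738      0.1756       5.781
  Δ           -0.5768       1.731      0.5768
  eq            1.161       1.906       6.358
  solve Keq expr → x = 0.5768; check Q = 37.92
Then remove 0.2755 M of C.
Step 2:
                    M           C           X
  init          1.161       1.631       6.358
  Δ          -0.07535       0.226     0.07535
  eq            1.086       1.857       6.433
  solve Keq expr → x = 0.07535; check Q = 37.92
Then remove 0.2212 M of M.
Step 3:
                    M           C           X
  init         0.8646       1.857       6.433
  Δ           0.03625     -0.1088    -0.03625
  eq           0.9009       1.748       6.397
  solve Keq expr → x = -0.03625; check Q = 37.92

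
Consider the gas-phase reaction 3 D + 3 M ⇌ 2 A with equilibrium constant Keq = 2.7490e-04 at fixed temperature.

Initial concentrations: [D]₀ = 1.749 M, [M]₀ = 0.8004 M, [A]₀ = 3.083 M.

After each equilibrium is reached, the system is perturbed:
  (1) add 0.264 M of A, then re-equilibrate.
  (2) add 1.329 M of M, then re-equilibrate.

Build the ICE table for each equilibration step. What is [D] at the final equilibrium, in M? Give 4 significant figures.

[D]_eq = 4.388 M

Q₀ = 3.465 vs Keq = 2.7490e-04 ⇒ Q>K, reverse
Step 1:
                   D          M          A
  I            1.749     0.8004      3.083
  C            2.878      2.878     -1.919
  E            4.627      3.678      1.164
  solve Keq expr → x = -0.9594; check Q = 2.7490e-04
Then add 0.264 M of A.
Step 2:
                   D          M          A
  I            4.627      3.678      1.428
  C           0.1698     0.1698    -0.1132
  E            4.797      3.848      1.315
  solve Keq expr → x = -0.05661; check Q = 2.7490e-04
Then add 1.329 M of M.
Step 3:
                   D          M          A
  I            4.797      5.177      1.315
  C          -0.4085    -0.4085     0.2723
  E            4.388      4.769      1.587
  solve Keq expr → x = 0.1362; check Q = 2.7490e-04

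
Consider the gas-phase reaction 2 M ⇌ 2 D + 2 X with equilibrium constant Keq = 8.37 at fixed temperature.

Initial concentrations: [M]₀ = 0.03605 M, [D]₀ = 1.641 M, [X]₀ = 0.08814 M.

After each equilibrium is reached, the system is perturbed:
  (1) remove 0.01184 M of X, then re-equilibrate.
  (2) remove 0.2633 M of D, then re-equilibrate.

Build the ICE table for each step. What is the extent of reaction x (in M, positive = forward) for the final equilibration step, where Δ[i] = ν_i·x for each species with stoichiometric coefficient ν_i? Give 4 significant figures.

Q₀ = 16.1 vs Keq = 8.37 ⇒ Q>K, reverse
Step 1:
                    M           D           X
  Initial     0.03605       1.641     0.08814
  Change     0.008744   -0.008744   -0.008744
  Equil       0.04479       1.632      0.0794
  solve Keq expr → x = -0.004372; check Q = 8.37
Then remove 0.01184 M of X.
Step 2:
                    M           D           X
  Initial     0.04479       1.632     0.06756
  Change    -0.004204    0.004204    0.004204
  Equil       0.04059       1.636     0.07176
  solve Keq expr → x = 0.002102; check Q = 8.37
Then remove 0.2633 M of D.
Step 3:
                    M           D           X
  Initial     0.04059       1.373     0.07176
  Change    -0.004351    0.004351    0.004351
  Equil       0.03624       1.378     0.07611
  solve Keq expr → x = 0.002176; check Q = 8.37

x = 0.002176 M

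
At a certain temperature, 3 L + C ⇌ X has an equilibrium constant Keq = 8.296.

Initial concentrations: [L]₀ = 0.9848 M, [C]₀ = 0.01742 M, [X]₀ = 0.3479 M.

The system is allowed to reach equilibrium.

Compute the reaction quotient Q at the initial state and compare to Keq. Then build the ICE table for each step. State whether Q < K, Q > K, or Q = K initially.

Q₀ = 20.91 vs Keq = 8.296 ⇒ Q>K, reverse
Step 1:
                   L          C          X
  I           0.9848    0.01742     0.3479
  C          0.05412    0.01804   -0.01804
  E            1.039    0.03546     0.3299
  solve Keq expr → x = -0.01804; check Q = 8.296

Q₀ = 20.91; Q > K (proceeds reverse)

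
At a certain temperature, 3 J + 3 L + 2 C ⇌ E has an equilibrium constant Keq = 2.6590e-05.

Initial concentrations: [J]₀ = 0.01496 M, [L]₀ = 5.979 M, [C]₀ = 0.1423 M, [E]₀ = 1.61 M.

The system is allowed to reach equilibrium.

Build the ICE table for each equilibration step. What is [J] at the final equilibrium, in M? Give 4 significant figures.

Q₀ = 1.1111e+05 vs Keq = 2.6590e-05 ⇒ Q>K, reverse
Step 1:
                   J          L          C          E
  Initial    0.01496      5.979     0.1423       1.61
  Change        2.47       2.47      1.646    -0.8232
  Equil        2.485      8.449      1.789     0.7868
  solve Keq expr → x = -0.8232; check Q = 2.6590e-05

[J]_eq = 2.485 M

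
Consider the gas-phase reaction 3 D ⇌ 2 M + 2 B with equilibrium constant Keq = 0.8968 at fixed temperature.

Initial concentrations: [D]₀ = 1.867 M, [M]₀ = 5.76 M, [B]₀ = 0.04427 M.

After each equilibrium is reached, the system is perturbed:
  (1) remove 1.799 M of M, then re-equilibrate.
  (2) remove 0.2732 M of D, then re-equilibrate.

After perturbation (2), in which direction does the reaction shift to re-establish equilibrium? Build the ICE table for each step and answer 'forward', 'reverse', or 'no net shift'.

Direction: reverse

Q₀ = 0.009992 vs Keq = 0.8968 ⇒ Q<K, forward
Step 1:
                    D           M           B
  init          1.867        5.76     0.04427
  Δ           -0.3678      0.2452      0.2452
  eq            1.499       6.005      0.2895
  solve Keq expr → x = 0.1226; check Q = 0.8968
Then remove 1.799 M of M.
Step 2:
                    D           M           B
  init          1.499       4.206      0.2895
  Δ           -0.1096     0.07304     0.07304
  eq             1.39       4.279      0.3625
  solve Keq expr → x = 0.03652; check Q = 0.8968
Then remove 0.2732 M of D.
Step 3:
                    D           M           B
  init          1.116       4.279      0.3625
  Δ            0.0947    -0.06314    -0.06314
  eq            1.211       4.216      0.2994
  solve Keq expr → x = -0.03157; check Q = 0.8968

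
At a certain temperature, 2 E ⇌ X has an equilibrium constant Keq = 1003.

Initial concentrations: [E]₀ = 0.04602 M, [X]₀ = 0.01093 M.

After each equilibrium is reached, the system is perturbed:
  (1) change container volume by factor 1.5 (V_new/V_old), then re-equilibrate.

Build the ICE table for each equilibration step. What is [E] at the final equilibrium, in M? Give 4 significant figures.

Q₀ = 5.161 vs Keq = 1003 ⇒ Q<K, forward
Step 1:
                    E           X
  init        0.04602     0.01093
  Δ          -0.04045     0.02022
  eq         0.005573     0.03115
  solve Keq expr → x = 0.02022; check Q = 1003
Then change container volume by factor 1.5 (V_new/V_old).
Step 2:
                    E           X
  init       0.003715     0.02077
  Δ        7.9147e-04 -3.9573e-04
  eq         0.004507     0.02037
  solve Keq expr → x = -3.9573e-04; check Q = 1003

[E]_eq = 0.004507 M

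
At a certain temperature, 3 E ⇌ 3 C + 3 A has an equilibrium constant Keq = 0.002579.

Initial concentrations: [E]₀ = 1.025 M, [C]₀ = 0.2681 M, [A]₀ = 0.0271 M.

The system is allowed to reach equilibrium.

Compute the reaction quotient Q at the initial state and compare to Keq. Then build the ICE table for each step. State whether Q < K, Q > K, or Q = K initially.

Q₀ = 3.5614e-07 vs Keq = 0.002579 ⇒ Q<K, forward
Step 1:
                  E         C         A
  init        1.025    0.2681    0.0271
  Δ         -0.2081    0.2081    0.2081
  eq         0.8169    0.4762    0.2352
  solve Keq expr → x = 0.06938; check Q = 0.002579

Q₀ = 3.5614e-07; Q < K (proceeds forward)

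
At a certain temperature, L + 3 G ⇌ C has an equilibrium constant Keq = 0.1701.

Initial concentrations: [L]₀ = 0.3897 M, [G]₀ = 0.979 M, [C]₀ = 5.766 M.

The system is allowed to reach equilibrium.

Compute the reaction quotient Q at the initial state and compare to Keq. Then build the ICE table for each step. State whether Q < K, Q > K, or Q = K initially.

Q₀ = 15.77 vs Keq = 0.1701 ⇒ Q>K, reverse
Step 1:
                  L         G         C
  Initial    0.3897     0.979     5.766
  Change     0.6838     2.051   -0.6838
  Equil       1.074      3.03     5.082
  solve Keq expr → x = -0.6838; check Q = 0.1701

Q₀ = 15.77; Q > K (proceeds reverse)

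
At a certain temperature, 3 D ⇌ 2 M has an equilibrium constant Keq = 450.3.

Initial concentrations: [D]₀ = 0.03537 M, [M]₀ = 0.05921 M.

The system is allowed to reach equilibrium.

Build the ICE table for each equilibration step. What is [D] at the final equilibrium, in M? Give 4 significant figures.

[D]_eq = 0.02179 M

Q₀ = 79.23 vs Keq = 450.3 ⇒ Q<K, forward
Step 1:
                   D          M
  init       0.03537    0.05921
  Δ         -0.01358   0.009052
  eq         0.02179    0.06826
  solve Keq expr → x = 0.004526; check Q = 450.3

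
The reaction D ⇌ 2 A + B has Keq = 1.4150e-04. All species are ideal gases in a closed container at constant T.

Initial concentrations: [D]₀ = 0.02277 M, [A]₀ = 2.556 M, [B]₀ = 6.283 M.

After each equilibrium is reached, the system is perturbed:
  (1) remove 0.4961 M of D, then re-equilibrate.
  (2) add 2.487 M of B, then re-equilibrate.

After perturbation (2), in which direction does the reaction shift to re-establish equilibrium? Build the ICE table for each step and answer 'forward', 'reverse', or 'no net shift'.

Q₀ = 1803 vs Keq = 1.4150e-04 ⇒ Q>K, reverse
Step 1:
                  D         A         B
  init      0.02277     2.556     6.283
  Δ           1.275     -2.55    -1.275
  eq          1.298  0.006055     5.008
  solve Keq expr → x = -1.275; check Q = 1.4150e-04
Then remove 0.4961 M of D.
Step 2:
                  D         A         B
  init       0.8016  0.006055     5.008
  Δ       6.4695e-04 -0.001294 -6.4695e-04
  eq         0.8023  0.004761     5.007
  solve Keq expr → x = -6.4695e-04; check Q = 1.4150e-04
Then add 2.487 M of B.
Step 3:
                  D         A         B
  init       0.8023  0.004761     7.494
  Δ       4.3412e-04 -8.6825e-04 -4.3412e-04
  eq         0.8027  0.003893     7.494
  solve Keq expr → x = -4.3412e-04; check Q = 1.4150e-04

Direction: reverse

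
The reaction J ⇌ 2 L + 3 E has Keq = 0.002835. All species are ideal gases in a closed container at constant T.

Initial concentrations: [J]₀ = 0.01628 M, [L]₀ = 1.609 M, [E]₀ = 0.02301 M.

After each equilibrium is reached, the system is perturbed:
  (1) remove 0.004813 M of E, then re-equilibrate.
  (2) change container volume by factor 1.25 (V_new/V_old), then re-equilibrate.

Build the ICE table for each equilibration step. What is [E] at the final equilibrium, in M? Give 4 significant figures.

Q₀ = 0.001937 vs Keq = 0.002835 ⇒ Q<K, forward
Step 1:
                   J          L          E
  Initial    0.01628      1.609    0.02301
  Change  -8.7312e-04   0.001746   0.002619
  Equil      0.01541      1.611    0.02563
  solve Keq expr → x = 8.7312e-04; check Q = 0.002835
Then remove 0.004813 M of E.
Step 2:
                   J          L          E
  Initial    0.01541      1.611    0.02082
  Change    -0.00134    0.00268    0.00402
  Equil      0.01407      1.613    0.02484
  solve Keq expr → x = 0.00134; check Q = 0.002835
Then change container volume by factor 1.25 (V_new/V_old).
Step 3:
                   J          L          E
  Initial    0.01125      1.291    0.01987
  Change   -0.001782   0.003563   0.005345
  Equil     0.009472      1.294    0.02521
  solve Keq expr → x = 0.001782; check Q = 0.002835

[E]_eq = 0.02521 M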